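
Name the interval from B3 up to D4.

Counting letters B–C–D gives a third.
B→D = 3 semitones, 1 narrower than the major third (4), so minor.

minor third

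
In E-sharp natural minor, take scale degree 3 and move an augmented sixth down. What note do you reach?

Scale degree 3 of E# natural minor is G#.
An augmented sixth (10 semitones) below G# lands on the letter B, giving Bb.

Bb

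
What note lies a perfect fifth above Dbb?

Abb

D up a perfect fifth is A, so the target letter is A.
From Dbb, a perfect fifth is 7 semitones up: Abb.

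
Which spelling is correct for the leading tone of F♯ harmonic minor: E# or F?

E#

Each scale degree takes a distinct letter name. Degree 7 of a scale on F must use the letter E.
E# and F are enharmonically the same pitch, but only E# uses the letter E, so it is the correct spelling here.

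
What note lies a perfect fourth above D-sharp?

G#

D up a perfect fourth is G, so the target letter is G.
From D#, a perfect fourth is 5 semitones up: G#.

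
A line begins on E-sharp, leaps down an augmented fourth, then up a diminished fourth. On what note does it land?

Eb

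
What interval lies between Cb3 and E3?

Counting letters C–D–E gives a third.
Cb→E = 5 semitones, 1 wider than the major third (4), so augmented.

augmented third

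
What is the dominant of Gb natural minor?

Db

Degree 5 takes the letter 4 steps above G, which is D.
In natural minor, degree 5 sits 7 semitones above the tonic. Gb + 7 semitones is pitch class 1, spelled on D as Db.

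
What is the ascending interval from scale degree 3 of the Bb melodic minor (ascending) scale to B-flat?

Scale degree 3 of Bb melodic minor (ascending) is Db.
Db up to Bb: letters D→B make it a sixth; 9 semitones makes it major.

major sixth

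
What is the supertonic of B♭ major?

The Bb major scale runs Bb C D Eb F G A.
Degree 2 is C.

C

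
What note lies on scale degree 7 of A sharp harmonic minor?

The A# harmonic minor scale runs A# B# C# D# E# F# G##.
Degree 7 is G##.

G##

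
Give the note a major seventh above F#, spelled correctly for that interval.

E#

F up a major seventh is E, so the target letter is E.
From F#, a major seventh is 11 semitones up: E#.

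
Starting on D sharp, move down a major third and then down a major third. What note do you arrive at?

A major third down from D# is B (letter B, 4 semitones down).
A major third down from B is G (letter G, 4 semitones down).

G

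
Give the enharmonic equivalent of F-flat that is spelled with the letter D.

D##

Fb is pitch class 4. The letter D alone is pitch class 2.
To reach pitch class 4 from D requires an offset of +2 semitones, i.e. double sharp: D##.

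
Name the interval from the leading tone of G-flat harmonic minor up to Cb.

diminished fifth

The leading tone of Gb harmonic minor is F.
F up to Cb: letters F→C make it a fifth; 6 semitones makes it diminished.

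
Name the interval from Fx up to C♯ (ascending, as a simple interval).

diminished fifth

The letter names run F→C, a span of 4 letter steps, so the interval is some kind of fifth.
F## to C# is 6 semitones. A perfect fifth is 7, so 6 makes it diminished.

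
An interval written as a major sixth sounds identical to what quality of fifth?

doubly augmented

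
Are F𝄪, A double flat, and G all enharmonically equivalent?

Yes

F## = pitch class 7 and Abb = pitch class 7 and G = pitch class 7 — the same pitch class, so they are enharmonic equivalents.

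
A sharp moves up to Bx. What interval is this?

The letter names run A→B, a span of 1 letter step, so the interval is some kind of second.
A# to B## is 3 semitones. A major second is 2, so 3 makes it augmented.

augmented second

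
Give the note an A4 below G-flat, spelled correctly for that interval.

Dbb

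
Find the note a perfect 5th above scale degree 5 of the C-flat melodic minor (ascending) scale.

Db

Scale degree 5 of Cb melodic minor (ascending) is Gb.
A perfect fifth (7 semitones) above Gb lands on the letter D, giving Db.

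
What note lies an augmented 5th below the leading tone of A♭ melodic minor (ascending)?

The leading tone of Ab melodic minor (ascending) is G.
An augmented fifth (8 semitones) below G lands on the letter C, giving Cb.

Cb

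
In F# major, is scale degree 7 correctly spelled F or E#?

E#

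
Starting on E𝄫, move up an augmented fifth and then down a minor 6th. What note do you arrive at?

An augmented fifth up from Ebb is Bb (letter B, 8 semitones up).
A minor sixth down from Bb is D (letter D, 8 semitones down).

D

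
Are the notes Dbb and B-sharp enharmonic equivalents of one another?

Dbb = pitch class 0 and B# = pitch class 0 — the same pitch class, so they are enharmonic equivalents.

Yes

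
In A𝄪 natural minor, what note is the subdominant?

Degree 4 takes the letter 3 steps above A, which is D.
In natural minor, degree 4 sits 5 semitones above the tonic. A## + 5 semitones is pitch class 4, spelled on D as D##.

D##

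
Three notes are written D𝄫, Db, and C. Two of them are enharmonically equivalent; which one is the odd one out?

In 12-tone equal temperament, enharmonic equivalents share a pitch class. Dbb is pitch class 0; Db is pitch class 1; C is pitch class 0.
Dbb and C share pitch class 0, while Db is pitch class 1.

Db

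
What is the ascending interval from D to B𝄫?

Counting letters D–E–F–G–A–B gives a sixth.
D→Bbb = 7 semitones, 2 narrower than the major sixth (9), so diminished.

diminished sixth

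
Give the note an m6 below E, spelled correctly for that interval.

A sixth below E lands on the letter G.
A minor sixth spans 8 semitones, so E moves to pitch class 8. On the letter G that is G#.

G#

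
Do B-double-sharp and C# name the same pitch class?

Yes

B## = pitch class 1 and C# = pitch class 1 — the same pitch class, so they are enharmonic equivalents.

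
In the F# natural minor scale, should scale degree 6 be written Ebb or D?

D

Each scale degree takes a distinct letter name. Degree 6 of a scale on F must use the letter D.
D and Ebb are enharmonically the same pitch, but only D uses the letter D, so it is the correct spelling here.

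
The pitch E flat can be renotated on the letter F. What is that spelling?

Plain F sits 2 semitones above Eb, so on the letter F the same pitch needs a double flat: Fbb.

Fbb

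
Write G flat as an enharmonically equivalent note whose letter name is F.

Plain F sits 1 semitone below Gb, so on the letter F the same pitch needs a sharp: F#.

F#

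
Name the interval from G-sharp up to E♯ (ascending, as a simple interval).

major sixth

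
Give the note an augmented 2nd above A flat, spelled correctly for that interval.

A up a major second is B, so the target letter is B.
From Ab, an augmented second is 3 semitones up: B.

B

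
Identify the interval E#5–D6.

diminished seventh

The letter names run E→D, a span of 6 letter steps, so the interval is some kind of seventh.
E# to D is 9 semitones. A major seventh is 11, so 9 makes it diminished.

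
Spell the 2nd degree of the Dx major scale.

E##

Degree 2 takes the letter 1 step above D, which is E.
In major, degree 2 sits 2 semitones above the tonic. D## + 2 semitones is pitch class 6, spelled on E as E##.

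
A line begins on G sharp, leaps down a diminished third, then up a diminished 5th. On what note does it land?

A diminished third down from G# is E## (letter E, 2 semitones down).
A diminished fifth up from E## is B# (letter B, 6 semitones up).

B#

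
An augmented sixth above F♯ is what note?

D##

A sixth above F lands on the letter D.
An augmented sixth spans 10 semitones, so F# moves to pitch class 4. On the letter D that is D##.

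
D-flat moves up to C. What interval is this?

major seventh

The letter names run D→C, a span of 6 letter steps, so the interval is some kind of seventh.
Db to C is 11 semitones. A major seventh is 11, so 11 makes it major.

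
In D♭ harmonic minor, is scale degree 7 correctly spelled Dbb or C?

C

Each scale degree takes a distinct letter name. Degree 7 of a scale on D must use the letter C.
C and Dbb are enharmonically the same pitch, but only C uses the letter C, so it is the correct spelling here.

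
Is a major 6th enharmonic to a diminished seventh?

A major sixth spans 9 semitones; a diminished seventh spans 9.
They are enharmonically equivalent.

Yes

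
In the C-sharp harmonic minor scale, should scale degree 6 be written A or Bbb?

Each scale degree takes a distinct letter name. Degree 6 of a scale on C must use the letter A.
A and Bbb are enharmonically the same pitch, but only A uses the letter A, so it is the correct spelling here.

A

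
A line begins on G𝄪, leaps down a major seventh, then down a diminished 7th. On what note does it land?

B##

A major seventh down from G## is A# (letter A, 11 semitones down).
A diminished seventh down from A# is B## (letter B, 9 semitones down).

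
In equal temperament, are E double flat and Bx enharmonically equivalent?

Ebb is pitch class 2; B## is pitch class 1.
The pitch classes differ (2 vs. 1), so they are not enharmonic equivalents.

No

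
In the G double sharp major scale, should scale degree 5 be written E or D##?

Each scale degree takes a distinct letter name. Degree 5 of a scale on G must use the letter D.
D## and E are enharmonically the same pitch, but only D## uses the letter D, so it is the correct spelling here.

D##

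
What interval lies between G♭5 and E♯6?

doubly augmented sixth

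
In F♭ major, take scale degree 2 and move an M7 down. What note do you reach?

Scale degree 2 of Fb major is Gb.
A major seventh (11 semitones) below Gb lands on the letter A, giving Abb.

Abb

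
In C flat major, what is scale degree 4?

Fb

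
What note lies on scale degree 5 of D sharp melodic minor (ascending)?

A#

The D# melodic minor (ascending) scale runs D# E# F# G# A# B# C##.
Degree 5 is A#.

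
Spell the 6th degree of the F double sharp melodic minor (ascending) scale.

Degree 6 takes the letter 5 steps above F, which is D.
In melodic minor (ascending), degree 6 sits 9 semitones above the tonic. F## + 9 semitones is pitch class 4, spelled on D as D##.

D##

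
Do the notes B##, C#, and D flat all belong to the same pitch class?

Yes

B## = pitch class 1 and C# = pitch class 1 and Db = pitch class 1 — the same pitch class, so they are enharmonic equivalents.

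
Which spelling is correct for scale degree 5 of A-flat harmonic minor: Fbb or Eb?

Each scale degree takes a distinct letter name. Degree 5 of a scale on A must use the letter E.
Eb and Fbb are enharmonically the same pitch, but only Eb uses the letter E, so it is the correct spelling here.

Eb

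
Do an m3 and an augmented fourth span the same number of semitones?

No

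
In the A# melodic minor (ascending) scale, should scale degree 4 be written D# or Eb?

D#

Each scale degree takes a distinct letter name. Degree 4 of a scale on A must use the letter D.
D# and Eb are enharmonically the same pitch, but only D# uses the letter D, so it is the correct spelling here.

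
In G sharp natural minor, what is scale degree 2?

A#

The G# natural minor scale runs G# A# B C# D# E F#.
Degree 2 is A#.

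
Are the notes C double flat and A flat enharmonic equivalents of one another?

No

Cbb is pitch class 10; Ab is pitch class 8.
The pitch classes differ (10 vs. 8), so they are not enharmonic equivalents.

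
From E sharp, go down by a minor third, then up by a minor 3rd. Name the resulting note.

E#

A minor third down from E# is C## (letter C, 3 semitones down).
A minor third up from C## is E# (letter E, 3 semitones up).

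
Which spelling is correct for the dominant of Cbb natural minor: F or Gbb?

Gbb

Each scale degree takes a distinct letter name. Degree 5 of a scale on C must use the letter G.
Gbb and F are enharmonically the same pitch, but only Gbb uses the letter G, so it is the correct spelling here.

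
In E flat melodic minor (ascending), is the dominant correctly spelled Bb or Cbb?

Each scale degree takes a distinct letter name. Degree 5 of a scale on E must use the letter B.
Bb and Cbb are enharmonically the same pitch, but only Bb uses the letter B, so it is the correct spelling here.

Bb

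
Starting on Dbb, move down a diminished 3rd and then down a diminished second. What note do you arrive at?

A diminished third down from Dbb is Bb (letter B, 2 semitones down).
A diminished second down from Bb is A# (letter A, 0 semitones down).

A#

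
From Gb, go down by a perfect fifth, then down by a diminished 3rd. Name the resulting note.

A

A perfect fifth down from Gb is Cb (letter C, 7 semitones down).
A diminished third down from Cb is A (letter A, 2 semitones down).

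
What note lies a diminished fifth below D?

G#

A fifth below D lands on the letter G.
A diminished fifth spans 6 semitones, so D moves to pitch class 8. On the letter G that is G#.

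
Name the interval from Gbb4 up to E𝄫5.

The letter names run G→E, a span of 5 letter steps, so the interval is some kind of sixth.
Gbb to Ebb is 9 semitones. A major sixth is 9, so 9 makes it major.

major sixth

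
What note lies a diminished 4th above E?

A fourth above E lands on the letter A.
A diminished fourth spans 4 semitones, so E moves to pitch class 8. On the letter A that is Ab.

Ab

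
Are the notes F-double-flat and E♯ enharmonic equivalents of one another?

No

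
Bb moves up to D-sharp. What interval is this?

Counting letters B–C–D gives a third.
Bb→D# = 5 semitones, 1 wider than the major third (4), so augmented.

augmented third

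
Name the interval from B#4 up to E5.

diminished fourth

Counting letters B–C–D–E gives a fourth.
B#→E = 4 semitones, 1 narrower than the perfect fourth (5), so diminished.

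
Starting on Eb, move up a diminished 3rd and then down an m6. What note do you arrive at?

A diminished third up from Eb is Gbb (letter G, 2 semitones up).
A minor sixth down from Gbb is Bbb (letter B, 8 semitones down).

Bbb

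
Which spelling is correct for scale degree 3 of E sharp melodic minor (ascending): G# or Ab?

Each scale degree takes a distinct letter name. Degree 3 of a scale on E must use the letter G.
G# and Ab are enharmonically the same pitch, but only G# uses the letter G, so it is the correct spelling here.

G#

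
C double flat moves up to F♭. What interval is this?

augmented fourth

The letter names run C→F, a span of 3 letter steps, so the interval is some kind of fourth.
Cbb to Fb is 6 semitones. A perfect fourth is 5, so 6 makes it augmented.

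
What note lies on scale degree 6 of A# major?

F##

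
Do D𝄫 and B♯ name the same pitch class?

Dbb is pitch class 0; B# is pitch class 0.
All spellings map to pitch class 0, so they are enharmonically equivalent.

Yes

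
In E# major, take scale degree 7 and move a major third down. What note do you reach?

B#

Scale degree 7 of E# major is D##.
A major third (4 semitones) below D## lands on the letter B, giving B#.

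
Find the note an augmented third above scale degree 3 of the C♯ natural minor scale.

G##

Scale degree 3 of C# natural minor is E.
An augmented third (5 semitones) above E lands on the letter G, giving G##.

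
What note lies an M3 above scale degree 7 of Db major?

E

Scale degree 7 of Db major is C.
A major third (4 semitones) above C lands on the letter E, giving E.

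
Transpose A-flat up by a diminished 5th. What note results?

A fifth above A lands on the letter E.
A diminished fifth spans 6 semitones, so Ab moves to pitch class 2. On the letter E that is Ebb.

Ebb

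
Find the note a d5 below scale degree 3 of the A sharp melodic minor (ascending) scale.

Scale degree 3 of A# melodic minor (ascending) is C#.
A diminished fifth (6 semitones) below C# lands on the letter F, giving F##.

F##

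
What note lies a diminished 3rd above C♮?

Ebb

A third above C lands on the letter E.
A diminished third spans 2 semitones, so C moves to pitch class 2. On the letter E that is Ebb.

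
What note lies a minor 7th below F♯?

G#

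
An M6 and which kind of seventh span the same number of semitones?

A major sixth spans 9 semitones.
A seventh spanning 9 semitones is diminished (the major seventh is 11).

diminished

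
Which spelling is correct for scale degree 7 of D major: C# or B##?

C#

Each scale degree takes a distinct letter name. Degree 7 of a scale on D must use the letter C.
C# and B## are enharmonically the same pitch, but only C# uses the letter C, so it is the correct spelling here.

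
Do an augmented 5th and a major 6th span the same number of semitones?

No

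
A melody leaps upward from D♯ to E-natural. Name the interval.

minor second

The letter names run D→E, a span of 1 letter step, so the interval is some kind of second.
D# to E is 1 semitone. A major second is 2, so 1 makes it minor.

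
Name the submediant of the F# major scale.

D#

Degree 6 takes the letter 5 steps above F, which is D.
In major, degree 6 sits 9 semitones above the tonic. F# + 9 semitones is pitch class 3, spelled on D as D#.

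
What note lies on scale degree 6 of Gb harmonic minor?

Degree 6 takes the letter 5 steps above G, which is E.
In harmonic minor, degree 6 sits 8 semitones above the tonic. Gb + 8 semitones is pitch class 2, spelled on E as Ebb.

Ebb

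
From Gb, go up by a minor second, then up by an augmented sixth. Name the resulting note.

A minor second up from Gb is Abb (letter A, 1 semitone up).
An augmented sixth up from Abb is F (letter F, 10 semitones up).

F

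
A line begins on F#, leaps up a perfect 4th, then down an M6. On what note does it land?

D

A perfect fourth up from F# is B (letter B, 5 semitones up).
A major sixth down from B is D (letter D, 9 semitones down).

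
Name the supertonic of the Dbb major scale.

Ebb

The Dbb major scale runs Dbb Ebb Fb Gbb Abb Bbb Cb.
Degree 2 is Ebb.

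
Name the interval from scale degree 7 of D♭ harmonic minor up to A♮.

Scale degree 7 of Db harmonic minor is C.
C up to A: letters C→A make it a sixth; 9 semitones makes it major.

major sixth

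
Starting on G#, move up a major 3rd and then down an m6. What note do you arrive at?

A major third up from G# is B# (letter B, 4 semitones up).
A minor sixth down from B# is D## (letter D, 8 semitones down).

D##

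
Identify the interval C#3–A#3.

The letter names run C→A, a span of 5 letter steps, so the interval is some kind of sixth.
C# to A# is 9 semitones. A major sixth is 9, so 9 makes it major.

major sixth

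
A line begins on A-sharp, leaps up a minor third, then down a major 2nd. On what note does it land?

A minor third up from A# is C# (letter C, 3 semitones up).
A major second down from C# is B (letter B, 2 semitones down).

B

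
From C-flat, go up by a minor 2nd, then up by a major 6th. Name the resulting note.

Bbb

A minor second up from Cb is Dbb (letter D, 1 semitone up).
A major sixth up from Dbb is Bbb (letter B, 9 semitones up).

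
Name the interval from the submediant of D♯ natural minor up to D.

The submediant of D# natural minor is B.
B up to D: letters B→D make it a third; 3 semitones makes it minor.

minor third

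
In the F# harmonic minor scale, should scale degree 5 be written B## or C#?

C#

Each scale degree takes a distinct letter name. Degree 5 of a scale on F must use the letter C.
C# and B## are enharmonically the same pitch, but only C# uses the letter C, so it is the correct spelling here.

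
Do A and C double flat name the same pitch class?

No

Two spellings are enharmonically equivalent only if they share a pitch class.
Here A → 9, Cbb → 10; 9 ≠ 10, so they are not.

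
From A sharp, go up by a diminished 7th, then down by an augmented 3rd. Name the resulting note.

Ebb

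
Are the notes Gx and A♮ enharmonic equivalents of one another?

Yes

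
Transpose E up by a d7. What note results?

Db

E up a major seventh is D#, so the target letter is D.
From E, a diminished seventh is 9 semitones up: Db.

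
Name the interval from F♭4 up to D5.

Counting letters F–G–A–B–C–D gives a sixth.
Fb→D = 10 semitones, 1 wider than the major sixth (9), so augmented.

augmented sixth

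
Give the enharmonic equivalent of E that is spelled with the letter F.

Plain F sits 1 semitone above E, so on the letter F the same pitch needs a flat: Fb.

Fb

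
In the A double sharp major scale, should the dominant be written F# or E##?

E##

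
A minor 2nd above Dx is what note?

E#

A second above D lands on the letter E.
A minor second spans 1 semitone, so D## moves to pitch class 5. On the letter E that is E#.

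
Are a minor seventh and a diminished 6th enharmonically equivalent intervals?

No

A minor seventh spans 10 semitones; a diminished sixth spans 7.
The spans differ, so they are not enharmonic equivalents.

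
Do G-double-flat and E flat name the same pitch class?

Gbb is pitch class 5; Eb is pitch class 3.
The pitch classes differ (5 vs. 3), so they are not enharmonic equivalents.

No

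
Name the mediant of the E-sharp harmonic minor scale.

G#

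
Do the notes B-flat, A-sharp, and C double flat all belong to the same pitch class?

Yes

Bb is pitch class 10; A# is pitch class 10; Cbb is pitch class 10.
All spellings map to pitch class 10, so they are enharmonically equivalent.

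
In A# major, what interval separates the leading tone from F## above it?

minor seventh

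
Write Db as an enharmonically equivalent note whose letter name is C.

Plain C sits 1 semitone below Db, so on the letter C the same pitch needs a sharp: C#.

C#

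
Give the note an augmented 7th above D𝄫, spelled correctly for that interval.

D up a major seventh is C#, so the target letter is C.
From Dbb, an augmented seventh is 12 semitones up: C.

C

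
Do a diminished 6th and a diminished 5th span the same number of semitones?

A diminished sixth spans 7 semitones; a diminished fifth spans 6.
The spans differ, so they are not enharmonic equivalents.

No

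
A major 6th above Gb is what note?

Eb

G up a major sixth is E, so the target letter is E.
From Gb, a major sixth is 9 semitones up: Eb.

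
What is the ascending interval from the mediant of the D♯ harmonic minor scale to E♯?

major seventh

The mediant of D# harmonic minor is F#.
F# up to E#: letters F→E make it a seventh; 11 semitones makes it major.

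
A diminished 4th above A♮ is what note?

Db

A up a perfect fourth is D, so the target letter is D.
From A, a diminished fourth is 4 semitones up: Db.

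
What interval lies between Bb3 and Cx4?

Counting letters B–C gives a second.
Bb→C## = 4 semitones, 2 wider than the major second (2), so doubly augmented.

doubly augmented second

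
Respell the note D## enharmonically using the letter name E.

Plain E sits at the same pitch as D##, so on the letter E the same pitch needs a natural: E.

E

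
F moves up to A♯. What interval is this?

augmented third

Counting letters F–G–A gives a third.
F→A# = 5 semitones, 1 wider than the major third (4), so augmented.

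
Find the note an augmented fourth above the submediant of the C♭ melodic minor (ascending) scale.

The submediant of Cb melodic minor (ascending) is Ab.
An augmented fourth (6 semitones) above Ab lands on the letter D, giving D.

D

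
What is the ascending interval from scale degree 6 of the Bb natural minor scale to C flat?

perfect fourth

Scale degree 6 of Bb natural minor is Gb.
Gb up to Cb: letters G→C make it a fourth; 5 semitones makes it perfect.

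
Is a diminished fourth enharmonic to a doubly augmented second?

Yes

A diminished fourth spans 4 semitones; a doubly augmented second spans 4.
They are enharmonically equivalent.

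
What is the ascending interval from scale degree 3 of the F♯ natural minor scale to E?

perfect fifth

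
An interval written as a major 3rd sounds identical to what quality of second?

A major third spans 4 semitones.
A second spanning 4 semitones is doubly augmented (the major second is 2).

doubly augmented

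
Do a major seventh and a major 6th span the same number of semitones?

No

A major seventh spans 11 semitones; a major sixth spans 9.
The spans differ, so they are not enharmonic equivalents.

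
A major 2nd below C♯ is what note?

A second below C lands on the letter B.
A major second spans 2 semitones, so C# moves to pitch class 11. On the letter B that is B.

B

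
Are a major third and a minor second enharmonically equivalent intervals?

A major third spans 4 semitones; a minor second spans 1.
The spans differ, so they are not enharmonic equivalents.

No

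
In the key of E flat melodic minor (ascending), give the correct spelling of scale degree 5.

Bb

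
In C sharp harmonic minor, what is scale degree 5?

G#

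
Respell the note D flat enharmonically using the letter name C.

C#

Db is pitch class 1. The letter C alone is pitch class 0.
To reach pitch class 1 from C requires an offset of +1 semitone, i.e. sharp: C#.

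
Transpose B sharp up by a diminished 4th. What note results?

B up a perfect fourth is E, so the target letter is E.
From B#, a diminished fourth is 4 semitones up: E.

E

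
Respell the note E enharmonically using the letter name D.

D##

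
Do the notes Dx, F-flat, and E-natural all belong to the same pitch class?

D## = pitch class 4 and Fb = pitch class 4 and E = pitch class 4 — the same pitch class, so they are enharmonic equivalents.

Yes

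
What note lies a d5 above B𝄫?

Fbb

A fifth above B lands on the letter F.
A diminished fifth spans 6 semitones, so Bbb moves to pitch class 3. On the letter F that is Fbb.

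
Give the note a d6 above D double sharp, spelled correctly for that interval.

B

A sixth above D lands on the letter B.
A diminished sixth spans 7 semitones, so D## moves to pitch class 11. On the letter B that is B.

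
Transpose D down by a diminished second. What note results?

A second below D lands on the letter C.
A diminished second spans 0 semitones, so D moves to pitch class 2. On the letter C that is C##.

C##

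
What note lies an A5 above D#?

D up a perfect fifth is A, so the target letter is A.
From D#, an augmented fifth is 8 semitones up: A##.

A##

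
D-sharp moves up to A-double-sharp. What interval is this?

augmented fifth

The letter names run D→A, a span of 4 letter steps, so the interval is some kind of fifth.
D# to A## is 8 semitones. A perfect fifth is 7, so 8 makes it augmented.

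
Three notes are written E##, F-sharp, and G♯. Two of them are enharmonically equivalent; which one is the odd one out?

G#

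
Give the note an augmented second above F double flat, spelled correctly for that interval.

Gb

F up a major second is G, so the target letter is G.
From Fbb, an augmented second is 3 semitones up: Gb.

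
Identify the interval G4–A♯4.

augmented second

The letter names run G→A, a span of 1 letter step, so the interval is some kind of second.
G to A# is 3 semitones. A major second is 2, so 3 makes it augmented.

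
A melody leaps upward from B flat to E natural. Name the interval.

The letter names run B→E, a span of 3 letter steps, so the interval is some kind of fourth.
Bb to E is 6 semitones. A perfect fourth is 5, so 6 makes it augmented.

augmented fourth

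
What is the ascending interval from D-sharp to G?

Counting letters D–E–F–G gives a fourth.
D#→G = 4 semitones, 1 narrower than the perfect fourth (5), so diminished.

diminished fourth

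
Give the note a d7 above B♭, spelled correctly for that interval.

Abb

A seventh above B lands on the letter A.
A diminished seventh spans 9 semitones, so Bb moves to pitch class 7. On the letter A that is Abb.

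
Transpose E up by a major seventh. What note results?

D#

E up a major seventh is D#, so the target letter is D.
From E, a major seventh is 11 semitones up: D#.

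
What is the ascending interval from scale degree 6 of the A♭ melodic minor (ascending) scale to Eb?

Scale degree 6 of Ab melodic minor (ascending) is F.
F up to Eb: letters F→E make it a seventh; 10 semitones makes it minor.

minor seventh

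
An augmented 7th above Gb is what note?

F#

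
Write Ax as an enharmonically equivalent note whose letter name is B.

B

Plain B sits at the same pitch as A##, so on the letter B the same pitch needs a natural: B.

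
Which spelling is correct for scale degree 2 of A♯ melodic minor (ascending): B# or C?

B#

Each scale degree takes a distinct letter name. Degree 2 of a scale on A must use the letter B.
B# and C are enharmonically the same pitch, but only B# uses the letter B, so it is the correct spelling here.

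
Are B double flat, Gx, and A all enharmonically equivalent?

Bbb = pitch class 9 and G## = pitch class 9 and A = pitch class 9 — the same pitch class, so they are enharmonic equivalents.

Yes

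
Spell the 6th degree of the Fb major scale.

Db

The Fb major scale runs Fb Gb Ab Bbb Cb Db Eb.
Degree 6 is Db.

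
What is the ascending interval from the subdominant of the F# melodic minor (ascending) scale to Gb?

The subdominant of F# melodic minor (ascending) is B.
B up to Gb: letters B→G make it a sixth; 7 semitones makes it diminished.

diminished sixth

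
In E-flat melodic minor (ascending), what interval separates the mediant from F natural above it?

major seventh

The mediant of Eb melodic minor (ascending) is Gb.
Gb up to F: letters G→F make it a seventh; 11 semitones makes it major.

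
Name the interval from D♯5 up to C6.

The letter names run D→C, a span of 6 letter steps, so the interval is some kind of seventh.
D# to C is 9 semitones. A major seventh is 11, so 9 makes it diminished.

diminished seventh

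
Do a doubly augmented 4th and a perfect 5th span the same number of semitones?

Yes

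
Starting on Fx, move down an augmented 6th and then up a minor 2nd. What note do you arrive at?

An augmented sixth down from F## is A (letter A, 10 semitones down).
A minor second up from A is Bb (letter B, 1 semitone up).

Bb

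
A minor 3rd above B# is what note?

D#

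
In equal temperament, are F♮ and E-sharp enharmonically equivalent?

Yes

F = pitch class 5 and E# = pitch class 5 — the same pitch class, so they are enharmonic equivalents.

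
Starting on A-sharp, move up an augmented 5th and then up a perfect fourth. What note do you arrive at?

An augmented fifth up from A# is E## (letter E, 8 semitones up).
A perfect fourth up from E## is A## (letter A, 5 semitones up).

A##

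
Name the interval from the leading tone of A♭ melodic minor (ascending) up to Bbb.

diminished third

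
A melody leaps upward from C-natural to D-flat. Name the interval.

Counting letters C–D gives a second.
C→Db = 1 semitone, 1 narrower than the major second (2), so minor.

minor second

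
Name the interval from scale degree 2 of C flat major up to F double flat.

Scale degree 2 of Cb major is Db.
Db up to Fbb: letters D→F make it a third; 2 semitones makes it diminished.

diminished third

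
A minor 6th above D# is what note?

B

A sixth above D lands on the letter B.
A minor sixth spans 8 semitones, so D# moves to pitch class 11. On the letter B that is B.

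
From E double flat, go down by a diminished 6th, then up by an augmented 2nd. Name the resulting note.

A#

A diminished sixth down from Ebb is G (letter G, 7 semitones down).
An augmented second up from G is A# (letter A, 3 semitones up).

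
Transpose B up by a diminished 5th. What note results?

B up a perfect fifth is F#, so the target letter is F.
From B, a diminished fifth is 6 semitones up: F.

F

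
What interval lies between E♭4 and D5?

The letter names run E→D, a span of 6 letter steps, so the interval is some kind of seventh.
Eb to D is 11 semitones. A major seventh is 11, so 11 makes it major.

major seventh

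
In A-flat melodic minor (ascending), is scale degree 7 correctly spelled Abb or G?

Each scale degree takes a distinct letter name. Degree 7 of a scale on A must use the letter G.
G and Abb are enharmonically the same pitch, but only G uses the letter G, so it is the correct spelling here.

G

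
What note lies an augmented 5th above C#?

A fifth above C lands on the letter G.
An augmented fifth spans 8 semitones, so C# moves to pitch class 9. On the letter G that is G##.

G##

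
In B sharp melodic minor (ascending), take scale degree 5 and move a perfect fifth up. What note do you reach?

Scale degree 5 of B# melodic minor (ascending) is F##.
A perfect fifth (7 semitones) above F## lands on the letter C, giving C##.

C##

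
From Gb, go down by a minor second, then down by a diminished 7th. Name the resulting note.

G#

A minor second down from Gb is F (letter F, 1 semitone down).
A diminished seventh down from F is G# (letter G, 9 semitones down).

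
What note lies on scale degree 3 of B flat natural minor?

Db

The Bb natural minor scale runs Bb C Db Eb F Gb Ab.
Degree 3 is Db.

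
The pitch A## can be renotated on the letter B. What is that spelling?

B

A## is pitch class 11. The letter B alone is pitch class 11.
Pitch class 11 on B needs no accidental: B.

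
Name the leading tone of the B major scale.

Degree 7 takes the letter 6 steps above B, which is A.
In major, degree 7 sits 11 semitones above the tonic. B + 11 semitones is pitch class 10, spelled on A as A#.

A#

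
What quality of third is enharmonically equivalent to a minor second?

A minor second spans 1 semitone.
A third spanning 1 semitone is doubly diminished (the major third is 4).

doubly diminished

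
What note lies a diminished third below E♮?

C##

A third below E lands on the letter C.
A diminished third spans 2 semitones, so E moves to pitch class 2. On the letter C that is C##.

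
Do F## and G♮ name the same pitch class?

Yes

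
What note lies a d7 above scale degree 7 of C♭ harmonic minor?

Scale degree 7 of Cb harmonic minor is Bb.
A diminished seventh (9 semitones) above Bb lands on the letter A, giving Abb.

Abb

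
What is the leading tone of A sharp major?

G##

Degree 7 takes the letter 6 steps above A, which is G.
In major, degree 7 sits 11 semitones above the tonic. A# + 11 semitones is pitch class 9, spelled on G as G##.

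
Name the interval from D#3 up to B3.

minor sixth

The letter names run D→B, a span of 5 letter steps, so the interval is some kind of sixth.
D# to B is 8 semitones. A major sixth is 9, so 8 makes it minor.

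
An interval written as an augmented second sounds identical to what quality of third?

minor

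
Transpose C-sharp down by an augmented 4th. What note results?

C down a perfect fourth is G, so the target letter is G.
From C#, an augmented fourth is 6 semitones down: G.

G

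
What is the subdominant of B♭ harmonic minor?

Eb

Degree 4 takes the letter 3 steps above B, which is E.
In harmonic minor, degree 4 sits 5 semitones above the tonic. Bb + 5 semitones is pitch class 3, spelled on E as Eb.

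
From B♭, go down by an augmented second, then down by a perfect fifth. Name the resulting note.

Dbb

An augmented second down from Bb is Abb (letter A, 3 semitones down).
A perfect fifth down from Abb is Dbb (letter D, 7 semitones down).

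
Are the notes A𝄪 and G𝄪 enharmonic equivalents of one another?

No

Two spellings are enharmonically equivalent only if they share a pitch class.
Here A## → 11, G## → 9; 9 ≠ 11, so they are not.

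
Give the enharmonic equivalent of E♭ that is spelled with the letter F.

Fbb

Plain F sits 2 semitones above Eb, so on the letter F the same pitch needs a double flat: Fbb.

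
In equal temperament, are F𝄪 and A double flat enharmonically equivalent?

F## = pitch class 7 and Abb = pitch class 7 — the same pitch class, so they are enharmonic equivalents.

Yes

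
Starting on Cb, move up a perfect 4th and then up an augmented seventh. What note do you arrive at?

E

A perfect fourth up from Cb is Fb (letter F, 5 semitones up).
An augmented seventh up from Fb is E (letter E, 12 semitones up).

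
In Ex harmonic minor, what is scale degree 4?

Degree 4 takes the letter 3 steps above E, which is A.
In harmonic minor, degree 4 sits 5 semitones above the tonic. E## + 5 semitones is pitch class 11, spelled on A as A##.

A##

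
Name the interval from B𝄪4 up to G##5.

minor sixth

Counting letters B–C–D–E–F–G gives a sixth.
B##→G## = 8 semitones, 1 narrower than the major sixth (9), so minor.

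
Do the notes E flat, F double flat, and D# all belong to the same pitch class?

Eb is pitch class 3; Fbb is pitch class 3; D# is pitch class 3.
All spellings map to pitch class 3, so they are enharmonically equivalent.

Yes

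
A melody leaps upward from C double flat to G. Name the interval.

doubly augmented fifth

The letter names run C→G, a span of 4 letter steps, so the interval is some kind of fifth.
Cbb to G is 9 semitones. A perfect fifth is 7, so 9 makes it doubly augmented.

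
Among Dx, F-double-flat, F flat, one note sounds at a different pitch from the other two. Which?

In 12-tone equal temperament, enharmonic equivalents share a pitch class. D## is pitch class 4; Fbb is pitch class 3; Fb is pitch class 4.
D## and Fb share pitch class 4, while Fbb is pitch class 3.

Fbb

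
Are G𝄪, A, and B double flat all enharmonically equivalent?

Yes

G## is pitch class 9; A is pitch class 9; Bbb is pitch class 9.
All spellings map to pitch class 9, so they are enharmonically equivalent.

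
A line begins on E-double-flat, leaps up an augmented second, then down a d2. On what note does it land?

E#

An augmented second up from Ebb is F (letter F, 3 semitones up).
A diminished second down from F is E# (letter E, 0 semitones down).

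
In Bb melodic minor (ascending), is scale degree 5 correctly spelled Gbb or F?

F

Each scale degree takes a distinct letter name. Degree 5 of a scale on B must use the letter F.
F and Gbb are enharmonically the same pitch, but only F uses the letter F, so it is the correct spelling here.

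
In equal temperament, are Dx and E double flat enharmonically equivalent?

D## is pitch class 4; Ebb is pitch class 2.
The pitch classes differ (4 vs. 2), so they are not enharmonic equivalents.

No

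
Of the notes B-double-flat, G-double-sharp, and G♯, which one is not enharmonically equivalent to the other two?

G#

In 12-tone equal temperament, enharmonic equivalents share a pitch class. Bbb is pitch class 9; G## is pitch class 9; G# is pitch class 8.
Bbb and G## share pitch class 9, while G# is pitch class 8.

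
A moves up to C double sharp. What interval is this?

The letter names run A→C, a span of 2 letter steps, so the interval is some kind of third.
A to C## is 5 semitones. A major third is 4, so 5 makes it augmented.

augmented third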